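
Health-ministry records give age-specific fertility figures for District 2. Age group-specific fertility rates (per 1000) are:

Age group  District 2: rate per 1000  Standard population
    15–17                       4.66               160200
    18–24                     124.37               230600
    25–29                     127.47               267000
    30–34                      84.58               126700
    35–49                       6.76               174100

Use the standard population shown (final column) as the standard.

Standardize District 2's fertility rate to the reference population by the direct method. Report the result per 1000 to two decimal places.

Standard total = 958600; weights = 0.1671, 0.2406, 0.2785, 0.1322, 0.1816.
Standardized rate: 0.1671×4.66 + 0.2406×124.37 + 0.2785×127.47 + 0.1322×84.58 + 0.1816×6.76 = 78.6083 per 1000.

78.61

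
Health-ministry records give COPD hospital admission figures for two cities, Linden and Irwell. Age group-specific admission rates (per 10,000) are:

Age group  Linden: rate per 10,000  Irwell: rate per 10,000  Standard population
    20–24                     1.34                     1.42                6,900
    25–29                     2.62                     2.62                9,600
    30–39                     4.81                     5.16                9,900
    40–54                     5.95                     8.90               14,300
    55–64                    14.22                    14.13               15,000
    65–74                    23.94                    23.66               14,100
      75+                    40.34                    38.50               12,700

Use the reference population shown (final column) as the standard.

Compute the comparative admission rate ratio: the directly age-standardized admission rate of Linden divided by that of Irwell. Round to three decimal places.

0.986

Standard total = 82,500; weights = 0.0836, 0.1164, 0.1200, 0.1733, 0.1818, 0.1709, 0.1539.
Linden: 0.0836×1.34 + 0.1164×2.62 + 0.1200×4.81 + 0.1733×5.95 + 0.1818×14.22 + 0.1709×23.94 + 0.1539×40.34 = 14.9124 per 10,000.
Irwell: 0.0836×1.42 + 0.1164×2.62 + 0.1200×5.16 + 0.1733×8.90 + 0.1818×14.13 + 0.1709×23.66 + 0.1539×38.50 = 15.1250 per 10,000.
Ratio = 14.9124 ÷ 15.1250 = 0.98595.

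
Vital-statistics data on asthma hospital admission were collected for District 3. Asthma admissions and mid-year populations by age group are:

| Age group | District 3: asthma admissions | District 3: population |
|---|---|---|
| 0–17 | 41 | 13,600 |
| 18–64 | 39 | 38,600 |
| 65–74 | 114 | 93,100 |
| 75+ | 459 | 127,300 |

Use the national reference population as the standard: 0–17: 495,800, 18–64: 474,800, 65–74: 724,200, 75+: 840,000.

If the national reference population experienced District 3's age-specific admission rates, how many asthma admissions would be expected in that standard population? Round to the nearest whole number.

Age-specific rates per 10,000 for District 3: 30.15, 10.10, 12.24, 36.06.
Expected asthma admissions = Σ (standard pop × age-specific rate ÷ 10,000)
= 495,800×30.15/10,000 + 474,800×10.10/10,000 + 724,200×12.24/10,000 + 840,000×36.06/10,000
= 1494.69 + 479.72 + 886.78 + 3028.75 = 5889.94.

5890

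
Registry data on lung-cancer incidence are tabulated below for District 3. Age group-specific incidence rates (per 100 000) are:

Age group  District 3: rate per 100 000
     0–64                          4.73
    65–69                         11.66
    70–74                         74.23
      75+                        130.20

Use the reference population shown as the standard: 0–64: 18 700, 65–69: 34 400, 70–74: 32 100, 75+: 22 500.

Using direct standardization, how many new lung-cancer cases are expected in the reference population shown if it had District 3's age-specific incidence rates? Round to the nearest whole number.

58

Expected new lung-cancer cases = Σ (standard pop × age-specific rate ÷ 100 000)
= 18 700×4.73/100 000 + 34 400×11.66/100 000 + 32 100×74.23/100 000 + 22 500×130.20/100 000
= 0.88 + 4.01 + 23.83 + 29.29 = 58.02.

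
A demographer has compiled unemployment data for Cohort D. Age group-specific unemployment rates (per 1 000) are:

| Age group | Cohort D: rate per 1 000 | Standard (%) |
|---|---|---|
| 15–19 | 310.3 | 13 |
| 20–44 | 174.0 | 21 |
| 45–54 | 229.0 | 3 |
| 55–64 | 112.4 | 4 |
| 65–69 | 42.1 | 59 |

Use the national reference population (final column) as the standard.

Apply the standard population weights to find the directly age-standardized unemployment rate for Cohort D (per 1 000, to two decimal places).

113.08

Standard weights: 0.13, 0.21, 0.03, 0.04, 0.59.
Standardized rate: 0.1300×310.3 + 0.2100×174.0 + 0.0300×229.0 + 0.0400×112.4 + 0.5900×42.1 = 113.0840 per 1 000.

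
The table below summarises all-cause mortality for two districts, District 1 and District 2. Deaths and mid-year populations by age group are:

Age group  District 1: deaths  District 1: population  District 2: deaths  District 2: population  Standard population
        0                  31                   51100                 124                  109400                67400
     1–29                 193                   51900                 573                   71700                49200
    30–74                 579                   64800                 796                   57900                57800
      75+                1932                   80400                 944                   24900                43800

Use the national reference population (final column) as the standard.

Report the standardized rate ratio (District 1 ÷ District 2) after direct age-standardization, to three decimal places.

Age-specific rates per 100000 for District 1: 60.67, 371.87, 893.52, 2402.99.
For District 2: 113.35, 799.16, 1374.78, 3791.16.
Standard total = 218200; weights = 0.3089, 0.2255, 0.2649, 0.2007.
District 1: 0.3089×60.67 + 0.2255×371.87 + 0.2649×893.52 + 0.2007×2402.99 = 821.6357 per 100000.
District 2: 0.3089×113.35 + 0.2255×799.16 + 0.2649×1374.78 + 0.2007×3791.16 = 1340.3934 per 100000.
Ratio = 821.6357 ÷ 1340.3934 = 0.61298.

0.613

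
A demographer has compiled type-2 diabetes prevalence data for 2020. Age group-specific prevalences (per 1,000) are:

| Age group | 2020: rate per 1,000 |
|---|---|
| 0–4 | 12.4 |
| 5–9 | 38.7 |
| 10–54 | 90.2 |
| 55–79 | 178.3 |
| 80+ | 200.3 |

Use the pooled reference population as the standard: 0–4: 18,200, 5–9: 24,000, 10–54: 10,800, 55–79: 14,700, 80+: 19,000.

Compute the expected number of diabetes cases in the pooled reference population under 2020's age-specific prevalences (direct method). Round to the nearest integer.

8555

Expected diabetes cases = Σ (standard pop × age-specific rate ÷ 1,000)
= 18,200×12.4/1,000 + 24,000×38.7/1,000 + 10,800×90.2/1,000 + 14,700×178.3/1,000 + 19,000×200.3/1,000
= 225.68 + 928.80 + 974.16 + 2621.01 + 3805.70 = 8555.35.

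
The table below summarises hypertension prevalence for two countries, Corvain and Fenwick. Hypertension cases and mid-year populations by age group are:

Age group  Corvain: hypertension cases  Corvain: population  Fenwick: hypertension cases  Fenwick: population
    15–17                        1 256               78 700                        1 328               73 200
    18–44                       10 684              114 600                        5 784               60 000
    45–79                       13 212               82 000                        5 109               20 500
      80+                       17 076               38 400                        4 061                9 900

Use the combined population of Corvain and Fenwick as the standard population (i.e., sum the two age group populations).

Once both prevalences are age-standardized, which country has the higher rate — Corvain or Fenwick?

Age-specific rates per 1 000 for Corvain: 15.959, 93.229, 161.122, 444.688.
For Fenwick: 18.142, 96.400, 249.220, 410.202.
Combined standard total = 477 300; weights = 0.3182, 0.3658, 0.2147, 0.1012.
Corvain: 0.3182×15.959 + 0.3658×93.229 + 0.2147×161.122 + 0.1012×444.688 = 118.7835 per 1 000.
Fenwick: 0.3182×18.142 + 0.3658×96.400 + 0.2147×249.220 + 0.1012×410.202 = 136.0674 per 1 000.
The crude rates (134.61 vs 99.52) would put Corvain higher, but that reflects its age composition; once standardized to a common age structure, Fenwick has the higher underlying rate.

Fenwick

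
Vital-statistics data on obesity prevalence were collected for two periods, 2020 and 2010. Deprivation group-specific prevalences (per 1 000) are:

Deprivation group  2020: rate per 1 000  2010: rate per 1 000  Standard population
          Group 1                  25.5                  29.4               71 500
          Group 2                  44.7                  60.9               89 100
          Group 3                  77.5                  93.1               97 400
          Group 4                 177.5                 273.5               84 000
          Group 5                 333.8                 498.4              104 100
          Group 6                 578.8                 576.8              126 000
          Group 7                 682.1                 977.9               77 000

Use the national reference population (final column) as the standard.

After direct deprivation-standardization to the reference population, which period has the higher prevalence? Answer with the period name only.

2010

Standard total = 649 100; weights = 0.1102, 0.1373, 0.1501, 0.1294, 0.1604, 0.1941, 0.1186.
2020: 0.1102×25.5 + 0.1373×44.7 + 0.1501×77.5 + 0.1294×177.5 + 0.1604×333.8 + 0.1941×578.8 + 0.1186×682.1 = 290.3460 per 1 000.
2010: 0.1102×29.4 + 0.1373×60.9 + 0.1501×93.1 + 0.1294×273.5 + 0.1604×498.4 + 0.1941×576.8 + 0.1186×977.9 = 368.8627 per 1 000.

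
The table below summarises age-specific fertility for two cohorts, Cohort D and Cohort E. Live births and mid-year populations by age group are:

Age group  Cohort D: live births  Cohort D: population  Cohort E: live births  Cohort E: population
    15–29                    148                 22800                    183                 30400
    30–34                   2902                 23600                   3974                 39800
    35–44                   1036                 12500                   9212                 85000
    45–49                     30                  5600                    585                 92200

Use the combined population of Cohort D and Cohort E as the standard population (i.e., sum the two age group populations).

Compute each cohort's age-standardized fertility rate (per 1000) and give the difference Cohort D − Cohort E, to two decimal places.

Age-specific rates per 1000 for Cohort D: 6.491, 122.966, 82.880, 5.357.
For Cohort E: 6.020, 99.849, 108.376, 6.345.
Combined standard total = 311900; weights = 0.1706, 0.2033, 0.3126, 0.3136.
Cohort D: 0.1706×6.491 + 0.2033×122.966 + 0.3126×82.880 + 0.3136×5.357 = 53.6906 per 1000.
Cohort E: 0.1706×6.020 + 0.2033×99.849 + 0.3126×108.376 + 0.3136×6.345 = 57.1912 per 1000.
Difference = 53.6906 − 57.1912 = -3.5005.

-3.50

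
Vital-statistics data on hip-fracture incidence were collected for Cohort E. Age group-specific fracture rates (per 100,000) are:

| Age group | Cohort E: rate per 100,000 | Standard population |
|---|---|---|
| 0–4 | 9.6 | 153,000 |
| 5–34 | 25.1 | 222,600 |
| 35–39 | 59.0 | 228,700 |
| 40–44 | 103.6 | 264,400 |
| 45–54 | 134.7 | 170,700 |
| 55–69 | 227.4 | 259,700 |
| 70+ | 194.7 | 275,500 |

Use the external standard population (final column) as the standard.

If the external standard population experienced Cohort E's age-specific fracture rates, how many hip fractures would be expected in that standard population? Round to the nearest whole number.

Expected hip fractures = Σ (standard pop × age-specific rate ÷ 100,000)
= 153,000×9.6/100,000 + 222,600×25.1/100,000 + 228,700×59.0/100,000 + 264,400×103.6/100,000 + 170,700×134.7/100,000 + 259,700×227.4/100,000 + 275,500×194.7/100,000
= 14.69 + 55.87 + 134.93 + 273.92 + 229.93 + 590.56 + 536.40 = 1836.30.

1836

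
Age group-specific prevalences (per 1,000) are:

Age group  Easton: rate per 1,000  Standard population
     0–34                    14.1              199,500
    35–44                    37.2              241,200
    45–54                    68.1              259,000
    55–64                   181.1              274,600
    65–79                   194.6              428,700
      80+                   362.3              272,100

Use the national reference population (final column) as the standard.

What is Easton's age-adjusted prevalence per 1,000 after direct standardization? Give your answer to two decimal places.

Standard total = 1,675,100; weights = 0.1191, 0.1440, 0.1546, 0.1639, 0.2559, 0.1624.
Standardized rate: 0.1191×14.1 + 0.1440×37.2 + 0.1546×68.1 + 0.1639×181.1 + 0.2559×194.6 + 0.1624×362.3 = 155.9073 per 1,000.

155.91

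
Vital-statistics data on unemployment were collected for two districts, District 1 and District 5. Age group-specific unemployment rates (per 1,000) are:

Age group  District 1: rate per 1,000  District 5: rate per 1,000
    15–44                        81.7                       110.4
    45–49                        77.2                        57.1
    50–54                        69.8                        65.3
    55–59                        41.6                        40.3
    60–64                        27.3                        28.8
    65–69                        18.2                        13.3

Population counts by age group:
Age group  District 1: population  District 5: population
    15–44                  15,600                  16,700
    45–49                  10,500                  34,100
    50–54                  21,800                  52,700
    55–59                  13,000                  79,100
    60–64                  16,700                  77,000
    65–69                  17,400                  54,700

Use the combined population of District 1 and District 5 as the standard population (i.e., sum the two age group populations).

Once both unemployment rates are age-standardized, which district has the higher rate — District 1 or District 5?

Combined standard total = 409,300; weights = 0.0789, 0.1090, 0.1820, 0.2250, 0.2289, 0.1762.
District 1: 0.0789×81.7 + 0.1090×77.2 + 0.1820×69.8 + 0.2250×41.6 + 0.2289×27.3 + 0.1762×18.2 = 46.3809 per 1,000.
District 5: 0.0789×110.4 + 0.1090×57.1 + 0.1820×65.3 + 0.2250×40.3 + 0.2289×28.8 + 0.1762×13.3 = 44.8242 per 1,000.

District 1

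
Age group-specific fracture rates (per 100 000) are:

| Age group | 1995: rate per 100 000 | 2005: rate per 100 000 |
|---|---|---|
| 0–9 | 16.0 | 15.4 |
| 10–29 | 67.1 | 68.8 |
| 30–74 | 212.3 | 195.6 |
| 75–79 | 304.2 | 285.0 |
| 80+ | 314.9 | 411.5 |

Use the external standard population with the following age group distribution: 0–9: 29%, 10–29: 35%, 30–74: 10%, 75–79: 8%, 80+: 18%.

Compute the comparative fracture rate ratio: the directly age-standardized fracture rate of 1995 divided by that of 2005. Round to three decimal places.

Standard weights: 0.29, 0.35, 0.10, 0.08, 0.18.
1995: 0.2900×16.0 + 0.3500×67.1 + 0.1000×212.3 + 0.0800×304.2 + 0.1800×314.9 = 130.3730 per 100 000.
2005: 0.2900×15.4 + 0.3500×68.8 + 0.1000×195.6 + 0.0800×285.0 + 0.1800×411.5 = 144.9760 per 100 000.
Ratio = 130.3730 ÷ 144.9760 = 0.89927.

0.899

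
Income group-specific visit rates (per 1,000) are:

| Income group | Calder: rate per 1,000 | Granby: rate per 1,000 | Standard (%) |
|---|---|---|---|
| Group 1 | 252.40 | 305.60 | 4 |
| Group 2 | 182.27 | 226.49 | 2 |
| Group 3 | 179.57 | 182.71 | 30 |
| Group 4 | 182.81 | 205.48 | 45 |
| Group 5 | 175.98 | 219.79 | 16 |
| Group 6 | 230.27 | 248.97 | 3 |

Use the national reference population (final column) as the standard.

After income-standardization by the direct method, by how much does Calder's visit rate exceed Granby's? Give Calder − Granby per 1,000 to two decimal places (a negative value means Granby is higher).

Standard weights: 0.04, 0.02, 0.30, 0.45, 0.16, 0.03.
Calder: 0.0400×252.40 + 0.0200×182.27 + 0.3000×179.57 + 0.4500×182.81 + 0.1600×175.98 + 0.0300×230.27 = 184.9418 per 1,000.
Granby: 0.0400×305.60 + 0.0200×226.49 + 0.3000×182.71 + 0.4500×205.48 + 0.1600×219.79 + 0.0300×248.97 = 206.6683 per 1,000.
Difference = 184.9418 − 206.6683 = -21.7265.

-21.73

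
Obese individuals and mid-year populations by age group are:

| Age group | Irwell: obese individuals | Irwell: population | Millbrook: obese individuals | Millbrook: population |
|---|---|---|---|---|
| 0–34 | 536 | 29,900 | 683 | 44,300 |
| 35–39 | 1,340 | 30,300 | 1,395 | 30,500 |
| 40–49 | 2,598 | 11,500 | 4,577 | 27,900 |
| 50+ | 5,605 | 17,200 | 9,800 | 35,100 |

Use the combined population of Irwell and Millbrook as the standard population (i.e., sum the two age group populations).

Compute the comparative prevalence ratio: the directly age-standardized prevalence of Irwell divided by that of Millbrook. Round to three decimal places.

Age-specific rates per 1,000 for Irwell: 17.926, 44.224, 225.913, 325.872.
For Millbrook: 15.418, 45.738, 164.050, 279.202.
Combined standard total = 226,700; weights = 0.3273, 0.2682, 0.1738, 0.2307.
Irwell: 0.3273×17.926 + 0.2682×44.224 + 0.1738×225.913 + 0.2307×325.872 = 132.1706 per 1,000.
Millbrook: 0.3273×15.418 + 0.2682×45.738 + 0.1738×164.050 + 0.2307×279.202 = 110.2369 per 1,000.
Ratio = 132.1706 ÷ 110.2369 = 1.19897.

1.199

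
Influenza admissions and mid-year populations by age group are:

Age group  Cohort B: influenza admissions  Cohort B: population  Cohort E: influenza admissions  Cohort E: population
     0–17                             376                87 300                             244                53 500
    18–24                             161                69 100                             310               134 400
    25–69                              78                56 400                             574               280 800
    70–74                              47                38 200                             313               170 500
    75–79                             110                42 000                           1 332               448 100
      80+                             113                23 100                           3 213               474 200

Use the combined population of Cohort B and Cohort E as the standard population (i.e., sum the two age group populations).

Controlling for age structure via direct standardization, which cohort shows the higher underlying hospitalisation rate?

Cohort E

Age-specific rates per 100 000 for Cohort B: 430.70, 233.00, 138.30, 123.04, 261.90, 489.18.
For Cohort E: 456.07, 230.65, 204.42, 183.58, 297.26, 677.56.
Combined standard total = 1 877 600; weights = 0.0750, 0.1084, 0.1796, 0.1112, 0.2610, 0.2649.
Cohort B: 0.0750×430.70 + 0.1084×233.00 + 0.1796×138.30 + 0.1112×123.04 + 0.2610×261.90 + 0.2649×489.18 = 293.9903 per 100 000.
Cohort E: 0.0750×456.07 + 0.1084×230.65 + 0.1796×204.42 + 0.1112×183.58 + 0.2610×297.26 + 0.2649×677.56 = 373.3658 per 100 000.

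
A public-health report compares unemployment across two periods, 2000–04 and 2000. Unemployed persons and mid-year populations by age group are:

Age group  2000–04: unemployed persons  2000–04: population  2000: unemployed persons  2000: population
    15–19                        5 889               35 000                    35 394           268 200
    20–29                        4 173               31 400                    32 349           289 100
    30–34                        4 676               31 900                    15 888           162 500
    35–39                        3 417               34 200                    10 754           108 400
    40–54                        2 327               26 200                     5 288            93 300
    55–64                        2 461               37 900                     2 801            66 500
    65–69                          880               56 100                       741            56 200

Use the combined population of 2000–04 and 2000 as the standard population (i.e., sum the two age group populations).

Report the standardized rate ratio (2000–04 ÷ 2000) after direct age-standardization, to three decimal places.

1.278

Age-specific rates per 1 000 for 2000–04: 168.257, 132.898, 146.583, 99.912, 88.817, 64.934, 15.686.
For 2000: 131.969, 111.896, 97.772, 99.207, 56.677, 42.120, 13.185.
Combined standard total = 1 296 900; weights = 0.2338, 0.2471, 0.1499, 0.1100, 0.0921, 0.0805, 0.0866.
2000–04: 0.2338×168.257 + 0.2471×132.898 + 0.1499×146.583 + 0.1100×99.912 + 0.0921×88.817 + 0.0805×64.934 + 0.0866×15.686 = 119.9066 per 1 000.
2000: 0.2338×131.969 + 0.2471×111.896 + 0.1499×97.772 + 0.1100×99.207 + 0.0921×56.677 + 0.0805×42.120 + 0.0866×13.185 = 93.8239 per 1 000.
Ratio = 119.9066 ÷ 93.8239 = 1.27800.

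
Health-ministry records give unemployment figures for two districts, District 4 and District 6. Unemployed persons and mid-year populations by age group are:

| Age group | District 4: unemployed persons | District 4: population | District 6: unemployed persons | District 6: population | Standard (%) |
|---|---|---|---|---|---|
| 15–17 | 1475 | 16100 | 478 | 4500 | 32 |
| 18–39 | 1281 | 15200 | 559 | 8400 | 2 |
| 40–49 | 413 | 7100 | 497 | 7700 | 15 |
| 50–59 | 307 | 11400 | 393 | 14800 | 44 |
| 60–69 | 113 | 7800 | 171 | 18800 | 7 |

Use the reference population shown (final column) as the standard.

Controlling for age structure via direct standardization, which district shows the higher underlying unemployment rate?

Age-specific rates per 1000 for District 4: 91.615, 84.276, 58.169, 26.930, 14.487.
For District 6: 106.222, 66.548, 64.545, 26.554, 9.096.
Standard weights: 0.32, 0.02, 0.15, 0.44, 0.07.
District 4: 0.3200×91.615 + 0.0200×84.276 + 0.1500×58.169 + 0.4400×26.930 + 0.0700×14.487 = 52.5909 per 1000.
District 6: 0.3200×106.222 + 0.0200×66.548 + 0.1500×64.545 + 0.4400×26.554 + 0.0700×9.096 = 57.3244 per 1000.
The crude rates (62.31 vs 38.71) would put District 4 higher, but that reflects its age composition; once standardized to a common age structure, District 6 has the higher underlying rate.

District 6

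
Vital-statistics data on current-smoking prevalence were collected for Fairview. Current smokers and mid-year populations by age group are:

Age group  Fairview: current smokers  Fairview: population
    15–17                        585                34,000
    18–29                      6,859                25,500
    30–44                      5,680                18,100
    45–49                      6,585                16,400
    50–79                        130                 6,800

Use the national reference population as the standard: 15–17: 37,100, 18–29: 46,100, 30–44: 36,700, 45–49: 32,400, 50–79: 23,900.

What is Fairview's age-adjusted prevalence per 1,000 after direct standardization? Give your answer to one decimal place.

Age-specific rates per 1,000 for Fairview: 17.206, 268.980, 313.812, 401.524, 19.118.
Standard total = 176,200; weights = 0.2106, 0.2616, 0.2083, 0.1839, 0.1356.
Standardized rate: 0.2106×17.206 + 0.2616×268.980 + 0.2083×313.812 + 0.1839×401.524 + 0.1356×19.118 = 215.7863 per 1,000.

215.8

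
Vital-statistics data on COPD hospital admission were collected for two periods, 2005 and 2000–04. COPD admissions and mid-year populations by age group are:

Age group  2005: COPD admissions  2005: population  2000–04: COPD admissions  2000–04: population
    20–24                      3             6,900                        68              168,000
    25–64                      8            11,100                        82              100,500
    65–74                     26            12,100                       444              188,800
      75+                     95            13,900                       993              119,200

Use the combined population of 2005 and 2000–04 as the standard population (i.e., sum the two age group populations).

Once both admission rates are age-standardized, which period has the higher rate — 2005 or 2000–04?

2000–04

Age-specific rates per 10,000 for 2005: 4.35, 7.21, 21.49, 68.35.
For 2000–04: 4.05, 8.16, 23.52, 83.31.
Combined standard total = 620,500; weights = 0.2819, 0.1799, 0.3238, 0.2145.
2005: 0.2819×4.35 + 0.1799×7.21 + 0.3238×21.49 + 0.2145×68.35 = 24.1392 per 10,000.
2000–04: 0.2819×4.05 + 0.1799×8.16 + 0.3238×23.52 + 0.2145×83.31 = 28.0919 per 10,000.
The crude rates (30.00 vs 27.53) would put 2005 higher, but that reflects its age composition; once standardized to a common age structure, 2000–04 has the higher underlying rate.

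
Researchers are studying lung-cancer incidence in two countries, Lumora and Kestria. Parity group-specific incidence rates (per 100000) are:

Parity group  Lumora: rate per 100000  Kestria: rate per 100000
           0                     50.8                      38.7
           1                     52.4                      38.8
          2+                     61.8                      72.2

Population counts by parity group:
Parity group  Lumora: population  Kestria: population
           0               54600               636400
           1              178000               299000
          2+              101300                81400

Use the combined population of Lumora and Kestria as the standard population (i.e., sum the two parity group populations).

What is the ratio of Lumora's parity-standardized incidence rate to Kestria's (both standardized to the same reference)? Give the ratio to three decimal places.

1.222

Combined standard total = 1350700; weights = 0.5116, 0.3532, 0.1353.
Lumora: 0.5116×50.8 + 0.3532×52.4 + 0.1353×61.8 = 52.8529 per 100000.
Kestria: 0.5116×38.7 + 0.3532×38.8 + 0.1353×72.2 = 43.2666 per 100000.
Ratio = 52.8529 ÷ 43.2666 = 1.22156.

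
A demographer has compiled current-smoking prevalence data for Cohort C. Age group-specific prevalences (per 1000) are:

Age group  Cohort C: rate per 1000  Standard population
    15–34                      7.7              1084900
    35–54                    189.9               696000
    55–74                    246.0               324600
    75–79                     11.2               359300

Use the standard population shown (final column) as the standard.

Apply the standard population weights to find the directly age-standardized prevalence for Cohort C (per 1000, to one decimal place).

91.0

Standard total = 2464800; weights = 0.4402, 0.2824, 0.1317, 0.1458.
Standardized rate: 0.4402×7.7 + 0.2824×189.9 + 0.1317×246.0 + 0.1458×11.2 = 91.0418 per 1000.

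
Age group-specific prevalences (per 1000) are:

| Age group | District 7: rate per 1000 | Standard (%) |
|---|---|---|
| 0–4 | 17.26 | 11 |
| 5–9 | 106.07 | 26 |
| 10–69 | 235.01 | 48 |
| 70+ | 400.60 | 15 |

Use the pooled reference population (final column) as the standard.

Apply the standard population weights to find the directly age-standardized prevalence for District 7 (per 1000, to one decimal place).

202.4

Standard weights: 0.11, 0.26, 0.48, 0.15.
Standardized rate: 0.1100×17.26 + 0.2600×106.07 + 0.4800×235.01 + 0.1500×400.60 = 202.3716 per 1000.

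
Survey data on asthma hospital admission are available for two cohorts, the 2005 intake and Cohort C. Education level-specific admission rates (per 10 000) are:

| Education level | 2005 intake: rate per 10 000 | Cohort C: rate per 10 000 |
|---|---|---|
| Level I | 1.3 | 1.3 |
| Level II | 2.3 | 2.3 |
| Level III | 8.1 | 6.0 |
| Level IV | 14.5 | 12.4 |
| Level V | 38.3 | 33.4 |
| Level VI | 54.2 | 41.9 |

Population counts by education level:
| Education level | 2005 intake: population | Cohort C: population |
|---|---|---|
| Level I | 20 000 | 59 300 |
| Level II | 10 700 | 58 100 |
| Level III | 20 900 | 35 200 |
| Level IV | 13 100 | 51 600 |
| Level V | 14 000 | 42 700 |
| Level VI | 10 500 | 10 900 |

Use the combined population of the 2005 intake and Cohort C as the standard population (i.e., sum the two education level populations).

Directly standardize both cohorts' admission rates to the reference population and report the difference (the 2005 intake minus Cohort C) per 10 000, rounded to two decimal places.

Combined standard total = 347 000; weights = 0.2285, 0.1983, 0.1617, 0.1865, 0.1634, 0.0617.
The 2005 intake: 0.2285×1.3 + 0.1983×2.3 + 0.1617×8.1 + 0.1865×14.5 + 0.1634×38.3 + 0.0617×54.2 = 14.3671 per 10 000.
Cohort C: 0.2285×1.3 + 0.1983×2.3 + 0.1617×6.0 + 0.1865×12.4 + 0.1634×33.4 + 0.0617×41.9 = 12.0768 per 10 000.
Difference = 14.3671 − 12.0768 = 2.2903.

2.29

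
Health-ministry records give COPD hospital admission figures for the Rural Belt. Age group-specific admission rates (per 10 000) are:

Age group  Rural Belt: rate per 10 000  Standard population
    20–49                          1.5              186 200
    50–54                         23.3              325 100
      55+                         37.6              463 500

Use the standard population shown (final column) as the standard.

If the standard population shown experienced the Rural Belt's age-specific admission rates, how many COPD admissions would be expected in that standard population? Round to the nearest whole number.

2528

Expected COPD admissions = Σ (standard pop × age-specific rate ÷ 10 000)
= 186 200×1.5/10 000 + 325 100×23.3/10 000 + 463 500×37.6/10 000
= 27.93 + 757.48 + 1742.76 = 2528.17.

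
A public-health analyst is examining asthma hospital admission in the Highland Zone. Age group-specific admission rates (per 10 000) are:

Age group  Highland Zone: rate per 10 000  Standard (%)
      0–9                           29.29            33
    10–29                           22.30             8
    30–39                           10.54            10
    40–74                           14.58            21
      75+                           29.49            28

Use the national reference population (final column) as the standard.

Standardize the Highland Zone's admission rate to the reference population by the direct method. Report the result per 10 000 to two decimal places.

Standard weights: 0.33, 0.08, 0.10, 0.21, 0.28.
Standardized rate: 0.3300×29.29 + 0.0800×22.30 + 0.1000×10.54 + 0.2100×14.58 + 0.2800×29.49 = 23.8227 per 10 000.

23.82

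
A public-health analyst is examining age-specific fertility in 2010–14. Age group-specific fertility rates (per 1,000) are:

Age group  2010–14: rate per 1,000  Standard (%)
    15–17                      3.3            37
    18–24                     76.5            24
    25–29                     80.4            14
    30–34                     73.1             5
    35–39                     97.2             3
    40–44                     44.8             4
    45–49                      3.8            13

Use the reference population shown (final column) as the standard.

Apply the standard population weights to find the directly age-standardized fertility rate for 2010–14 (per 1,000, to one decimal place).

Standard weights: 0.37, 0.24, 0.14, 0.05, 0.03, 0.04, 0.13.
Standardized rate: 0.3700×3.3 + 0.2400×76.5 + 0.1400×80.4 + 0.0500×73.1 + 0.0300×97.2 + 0.0400×44.8 + 0.1300×3.8 = 39.6940 per 1,000.

39.7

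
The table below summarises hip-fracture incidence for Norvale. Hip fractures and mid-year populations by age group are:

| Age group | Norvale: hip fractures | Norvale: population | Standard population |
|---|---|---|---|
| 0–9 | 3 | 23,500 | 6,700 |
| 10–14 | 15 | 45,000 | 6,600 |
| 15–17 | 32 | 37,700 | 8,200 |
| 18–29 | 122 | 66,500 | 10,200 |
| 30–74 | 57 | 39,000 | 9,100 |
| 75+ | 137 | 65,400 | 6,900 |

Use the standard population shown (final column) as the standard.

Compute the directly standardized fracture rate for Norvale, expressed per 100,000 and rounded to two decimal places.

118.41

Age-specific rates per 100,000 for Norvale: 12.77, 33.33, 84.88, 183.46, 146.15, 209.48.
Standard total = 47,700; weights = 0.1405, 0.1384, 0.1719, 0.2138, 0.1908, 0.1447.
Standardized rate: 0.1405×12.77 + 0.1384×33.33 + 0.1719×84.88 + 0.2138×183.46 + 0.1908×146.15 + 0.1447×209.48 = 118.4118 per 100,000.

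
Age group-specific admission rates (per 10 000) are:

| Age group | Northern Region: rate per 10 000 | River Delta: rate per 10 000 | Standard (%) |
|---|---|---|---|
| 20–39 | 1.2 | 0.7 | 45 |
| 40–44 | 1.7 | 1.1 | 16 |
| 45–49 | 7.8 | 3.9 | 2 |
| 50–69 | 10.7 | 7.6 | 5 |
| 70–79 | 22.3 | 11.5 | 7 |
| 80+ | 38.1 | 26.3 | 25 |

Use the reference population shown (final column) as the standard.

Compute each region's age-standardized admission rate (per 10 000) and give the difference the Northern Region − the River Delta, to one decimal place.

Standard weights: 0.45, 0.16, 0.02, 0.05, 0.07, 0.25.
The Northern Region: 0.4500×1.2 + 0.1600×1.7 + 0.0200×7.8 + 0.0500×10.7 + 0.0700×22.3 + 0.2500×38.1 = 12.5890 per 10 000.
The River Delta: 0.4500×0.7 + 0.1600×1.1 + 0.0200×3.9 + 0.0500×7.6 + 0.0700×11.5 + 0.2500×26.3 = 8.3290 per 10 000.
Difference = 12.5890 − 8.3290 = 4.2600.

4.3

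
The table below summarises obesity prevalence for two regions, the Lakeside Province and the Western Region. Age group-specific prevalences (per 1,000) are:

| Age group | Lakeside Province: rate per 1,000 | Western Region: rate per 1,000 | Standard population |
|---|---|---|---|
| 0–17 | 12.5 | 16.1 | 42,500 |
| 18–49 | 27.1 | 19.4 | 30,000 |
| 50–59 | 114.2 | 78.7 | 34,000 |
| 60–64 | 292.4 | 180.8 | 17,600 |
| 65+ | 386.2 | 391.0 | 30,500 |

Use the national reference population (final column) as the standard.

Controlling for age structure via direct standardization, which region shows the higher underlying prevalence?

Lakeside Province

Standard total = 154,600; weights = 0.2749, 0.1940, 0.2199, 0.1138, 0.1973.
The Lakeside Province: 0.2749×12.5 + 0.1940×27.1 + 0.2199×114.2 + 0.1138×292.4 + 0.1973×386.2 = 143.2884 per 1,000.
The Western Region: 0.2749×16.1 + 0.1940×19.4 + 0.2199×78.7 + 0.1138×180.8 + 0.1973×391.0 = 123.2188 per 1,000.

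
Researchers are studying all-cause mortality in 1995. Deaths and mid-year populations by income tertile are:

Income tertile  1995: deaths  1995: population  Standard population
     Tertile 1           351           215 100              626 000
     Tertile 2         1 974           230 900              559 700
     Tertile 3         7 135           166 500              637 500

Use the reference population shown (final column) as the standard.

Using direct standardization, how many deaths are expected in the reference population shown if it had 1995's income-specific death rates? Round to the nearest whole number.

33125

Income-specific rates per 100 000 for 1995: 163.18, 854.92, 4285.29.
Expected deaths = Σ (standard pop × income-specific rate ÷ 100 000)
= 626 000×163.18/100 000 + 559 700×854.92/100 000 + 637 500×4285.29/100 000
= 1021.51 + 4784.96 + 27318.69 = 33125.16.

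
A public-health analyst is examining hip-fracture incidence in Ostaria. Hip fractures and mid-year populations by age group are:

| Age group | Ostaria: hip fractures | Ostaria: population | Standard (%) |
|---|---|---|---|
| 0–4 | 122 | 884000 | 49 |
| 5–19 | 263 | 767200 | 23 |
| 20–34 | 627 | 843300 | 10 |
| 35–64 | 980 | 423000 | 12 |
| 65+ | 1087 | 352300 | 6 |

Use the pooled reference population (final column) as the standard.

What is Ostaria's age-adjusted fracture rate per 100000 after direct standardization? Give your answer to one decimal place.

68.4

Age-specific rates per 100000 for Ostaria: 13.80, 34.28, 74.35, 231.68, 308.54.
Standard weights: 0.49, 0.23, 0.10, 0.12, 0.06.
Standardized rate: 0.4900×13.80 + 0.2300×34.28 + 0.1000×74.35 + 0.1200×231.68 + 0.0600×308.54 = 68.3961 per 100000.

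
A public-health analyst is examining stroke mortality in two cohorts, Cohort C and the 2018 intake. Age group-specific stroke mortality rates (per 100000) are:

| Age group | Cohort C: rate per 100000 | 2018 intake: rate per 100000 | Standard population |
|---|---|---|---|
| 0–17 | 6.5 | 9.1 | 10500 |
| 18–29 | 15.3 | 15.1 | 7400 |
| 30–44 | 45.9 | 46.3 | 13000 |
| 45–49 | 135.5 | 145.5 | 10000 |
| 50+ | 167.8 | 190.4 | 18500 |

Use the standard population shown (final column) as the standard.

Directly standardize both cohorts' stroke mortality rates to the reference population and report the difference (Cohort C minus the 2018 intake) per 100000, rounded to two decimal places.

Standard total = 59400; weights = 0.1768, 0.1246, 0.2189, 0.1684, 0.3114.
Cohort C: 0.1768×6.5 + 0.1246×15.3 + 0.2189×45.9 + 0.1684×135.5 + 0.3114×167.8 = 88.1729 per 100000.
The 2018 intake: 0.1768×9.1 + 0.1246×15.1 + 0.2189×46.3 + 0.1684×145.5 + 0.3114×190.4 = 97.4173 per 100000.
Difference = 88.1729 − 97.4173 = -9.2444.

-9.24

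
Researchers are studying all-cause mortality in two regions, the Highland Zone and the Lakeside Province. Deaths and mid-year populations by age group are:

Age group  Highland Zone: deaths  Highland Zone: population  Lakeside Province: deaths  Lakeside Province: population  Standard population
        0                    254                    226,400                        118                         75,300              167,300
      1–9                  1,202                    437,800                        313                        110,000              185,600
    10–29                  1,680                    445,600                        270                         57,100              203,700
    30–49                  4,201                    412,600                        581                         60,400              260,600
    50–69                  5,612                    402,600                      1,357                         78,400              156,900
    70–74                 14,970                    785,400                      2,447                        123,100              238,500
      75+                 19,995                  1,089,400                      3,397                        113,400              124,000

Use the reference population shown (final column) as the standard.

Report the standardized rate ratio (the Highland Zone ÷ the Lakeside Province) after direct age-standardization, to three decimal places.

0.851

Age-specific rates per 100,000 for the Highland Zone: 112.19, 274.55, 377.02, 1018.18, 1393.94, 1906.04, 1835.41.
For the Lakeside Province: 156.71, 284.55, 472.85, 961.92, 1730.87, 1987.81, 2995.59.
Standard total = 1,336,600; weights = 0.1252, 0.1389, 0.1524, 0.1950, 0.1174, 0.1784, 0.0928.
The Highland Zone: 0.1252×112.19 + 0.1389×274.55 + 0.1524×377.02 + 0.1950×1018.18 + 0.1174×1393.94 + 0.1784×1906.04 + 0.0928×1835.41 = 982.1582 per 100,000.
The Lakeside Province: 0.1252×156.71 + 0.1389×284.55 + 0.1524×472.85 + 0.1950×961.92 + 0.1174×1730.87 + 0.1784×1987.81 + 0.0928×2995.59 = 1154.5307 per 100,000.
Ratio = 982.1582 ÷ 1154.5307 = 0.85070.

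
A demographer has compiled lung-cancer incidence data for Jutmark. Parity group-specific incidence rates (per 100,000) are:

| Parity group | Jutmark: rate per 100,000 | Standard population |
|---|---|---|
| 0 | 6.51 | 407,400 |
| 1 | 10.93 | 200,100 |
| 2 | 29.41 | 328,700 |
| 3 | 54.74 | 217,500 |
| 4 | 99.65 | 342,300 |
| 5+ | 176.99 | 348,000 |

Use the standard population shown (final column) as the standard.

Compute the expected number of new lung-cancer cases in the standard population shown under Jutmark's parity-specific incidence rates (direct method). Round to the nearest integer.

1221

Expected new lung-cancer cases = Σ (standard pop × parity-specific rate ÷ 100,000)
= 407,400×6.51/100,000 + 200,100×10.93/100,000 + 328,700×29.41/100,000 + 217,500×54.74/100,000 + 342,300×99.65/100,000 + 348,000×176.99/100,000
= 26.52 + 21.87 + 96.67 + 119.06 + 341.10 + 615.93 = 1221.15.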